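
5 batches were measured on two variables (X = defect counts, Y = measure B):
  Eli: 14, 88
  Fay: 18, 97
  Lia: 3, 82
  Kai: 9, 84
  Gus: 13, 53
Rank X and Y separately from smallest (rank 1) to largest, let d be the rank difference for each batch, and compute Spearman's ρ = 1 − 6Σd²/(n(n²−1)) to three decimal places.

0.700

Ranks of variable 1: 4, 5, 1, 2, 3
Ranks of variable 2: 4, 5, 2, 3, 1
d = r₁ − r₂: 0, 0, -1, -1, 2
d²: 0, 0, 1, 1, 4; Σd² = 6
ρ = 1 − 6·6/(5·24) = 1 − 36/120 = 0.700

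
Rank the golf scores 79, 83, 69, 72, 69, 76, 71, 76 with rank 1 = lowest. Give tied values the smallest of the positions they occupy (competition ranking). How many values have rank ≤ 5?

6

Sorted (ascending): 69, 69, 71, 72, 76, 76, 79, 83
The 2 values of 69 occupy positions 1–2 → each gets rank 1.
The 2 values of 76 occupy positions 5–6 → each gets rank 5.
Ranks ≤ 5: {1, 1, 3, 4, 5, 5} → 6 values.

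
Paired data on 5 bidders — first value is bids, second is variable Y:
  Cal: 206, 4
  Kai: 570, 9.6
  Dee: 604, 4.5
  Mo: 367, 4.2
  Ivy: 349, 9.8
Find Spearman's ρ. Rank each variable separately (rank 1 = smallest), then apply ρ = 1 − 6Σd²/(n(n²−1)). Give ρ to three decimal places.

0.300

Ranks of variable 1: 1, 4, 5, 3, 2
Ranks of variable 2: 1, 4, 3, 2, 5
d = r₁ − r₂: 0, 0, 2, 1, -3
d²: 0, 0, 4, 1, 9; Σd² = 14
ρ = 1 − 6·14/(5·24) = 1 − 84/120 = 0.300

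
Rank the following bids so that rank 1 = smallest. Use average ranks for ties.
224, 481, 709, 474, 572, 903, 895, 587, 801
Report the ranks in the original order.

Sorted (ascending): 224, 474, 481, 572, 587, 709, 801, 895, 903
No ties — each value takes its position as its rank.

1, 3, 6, 2, 4, 9, 8, 5, 7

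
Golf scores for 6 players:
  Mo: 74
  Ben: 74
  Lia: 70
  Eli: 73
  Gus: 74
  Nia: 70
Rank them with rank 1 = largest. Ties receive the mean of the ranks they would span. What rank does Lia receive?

Sorted (descending): 74, 74, 74, 73, 70, 70
The 3 values of 74 occupy positions 1–3 → average rank 2.
The 2 values of 70 occupy positions 5–6 → average rank (5+6)/2 = 5.5.
Lia has value 70 → rank 5.5.

5.5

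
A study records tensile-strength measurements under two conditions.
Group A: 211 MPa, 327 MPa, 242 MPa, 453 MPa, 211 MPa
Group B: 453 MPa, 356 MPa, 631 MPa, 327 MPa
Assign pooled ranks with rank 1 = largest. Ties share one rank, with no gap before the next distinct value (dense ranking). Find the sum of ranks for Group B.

10

Sorted (descending): 631, 453, 453, 356, 327, 327, 242, 211, 211
The 2 values of 453 share dense rank 2.
The 2 values of 327 share dense rank 4.
The 2 values of 211 share dense rank 6.
Remaining distinct values take the next consecutive integers.
Group B values → pooled ranks: 453→2, 356→3, 631→1, 327→4
Rank sum = 2 + 3 + 1 + 4 = 10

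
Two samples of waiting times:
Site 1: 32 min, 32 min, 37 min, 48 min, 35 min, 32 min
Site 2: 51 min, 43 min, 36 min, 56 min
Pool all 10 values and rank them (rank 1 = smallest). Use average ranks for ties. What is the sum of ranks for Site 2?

31

Sorted (ascending): 32, 32, 32, 35, 36, 37, 43, 48, 51, 56
The 3 values of 32 occupy positions 1–3 → average rank 2.
Site 2 values → pooled ranks: 51→9, 43→7, 36→5, 56→10
Rank sum = 9 + 7 + 5 + 10 = 31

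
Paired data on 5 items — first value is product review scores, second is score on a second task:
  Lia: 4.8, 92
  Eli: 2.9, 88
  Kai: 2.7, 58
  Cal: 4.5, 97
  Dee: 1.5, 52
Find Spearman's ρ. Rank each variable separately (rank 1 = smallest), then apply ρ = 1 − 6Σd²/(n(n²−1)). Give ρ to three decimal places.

Ranks of variable 1: 5, 3, 2, 4, 1
Ranks of variable 2: 4, 3, 2, 5, 1
d = r₁ − r₂: 1, 0, 0, -1, 0
d²: 1, 0, 0, 1, 0; Σd² = 2
ρ = 1 − 6·2/(5·24) = 1 − 12/120 = 0.900

0.900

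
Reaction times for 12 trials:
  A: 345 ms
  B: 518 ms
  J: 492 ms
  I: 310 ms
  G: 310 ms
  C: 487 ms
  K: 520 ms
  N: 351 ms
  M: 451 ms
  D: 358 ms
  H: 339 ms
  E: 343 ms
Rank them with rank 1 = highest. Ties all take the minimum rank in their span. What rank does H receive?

Sorted (descending): 520, 518, 492, 487, 451, 358, 351, 345, 343, 339, 310, 310
The 2 values of 310 occupy positions 11–12 → each gets rank 11.
H has value 339 ms → rank 10.

10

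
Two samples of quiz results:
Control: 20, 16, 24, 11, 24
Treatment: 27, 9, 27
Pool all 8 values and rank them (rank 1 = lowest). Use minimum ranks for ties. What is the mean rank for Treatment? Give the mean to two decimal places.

5.00

Sorted (ascending): 9, 11, 16, 20, 24, 24, 27, 27
The 2 values of 24 occupy positions 5–6 → each gets rank 5.
The 2 values of 27 occupy positions 7–8 → each gets rank 7.
Treatment values → pooled ranks: 27→7, 9→1, 27→7
Mean rank = (7 + 1 + 7) / 3 = 5.00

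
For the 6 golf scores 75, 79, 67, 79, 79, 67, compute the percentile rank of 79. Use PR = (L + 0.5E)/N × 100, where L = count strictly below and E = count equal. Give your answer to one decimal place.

75.0

N = 6.
Strictly below 79: 3. Equal to 79: 3.
PR = (3 + 0.5·3)/6 × 100 = 75.0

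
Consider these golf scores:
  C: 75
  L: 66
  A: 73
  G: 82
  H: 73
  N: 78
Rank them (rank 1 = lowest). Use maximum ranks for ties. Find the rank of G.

Sorted (ascending): 66, 73, 73, 75, 78, 82
The 2 values of 73 occupy positions 2–3 → each gets rank 3.
G has value 82 → rank 6.

6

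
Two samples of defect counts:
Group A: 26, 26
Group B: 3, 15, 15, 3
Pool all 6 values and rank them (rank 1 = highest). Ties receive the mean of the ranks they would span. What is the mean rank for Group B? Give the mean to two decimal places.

4.50

Sorted (descending): 26, 26, 15, 15, 3, 3
The 2 values of 26 occupy positions 1–2 → average rank (1+2)/2 = 1.5.
The 2 values of 15 occupy positions 3–4 → average rank (3+4)/2 = 3.5.
The 2 values of 3 occupy positions 5–6 → average rank (5+6)/2 = 5.5.
Group B values → pooled ranks: 3→5.5, 15→3.5, 15→3.5, 3→5.5
Mean rank = (5.5 + 3.5 + 3.5 + 5.5) / 4 = 4.50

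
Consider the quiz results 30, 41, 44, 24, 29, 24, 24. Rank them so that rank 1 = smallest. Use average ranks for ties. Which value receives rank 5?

Sorted (ascending): 24, 24, 24, 29, 30, 41, 44
The 3 values of 24 occupy positions 1–3 → average rank 2.
Rank 5 → value 30.

30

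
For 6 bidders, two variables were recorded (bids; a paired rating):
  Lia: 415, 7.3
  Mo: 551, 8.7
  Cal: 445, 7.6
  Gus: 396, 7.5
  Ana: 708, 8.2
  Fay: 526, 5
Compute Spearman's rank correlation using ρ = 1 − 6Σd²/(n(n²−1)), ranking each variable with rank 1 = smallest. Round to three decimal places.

Ranks of variable 1: 2, 5, 3, 1, 6, 4
Ranks of variable 2: 2, 6, 4, 3, 5, 1
d = r₁ − r₂: 0, -1, -1, -2, 1, 3
d²: 0, 1, 1, 4, 1, 9; Σd² = 16
ρ = 1 − 6·16/(6·35) = 1 − 96/210 = 0.543

0.543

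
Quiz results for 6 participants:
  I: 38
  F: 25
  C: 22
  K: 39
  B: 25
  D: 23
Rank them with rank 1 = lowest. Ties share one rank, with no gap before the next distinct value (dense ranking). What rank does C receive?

1

Sorted (ascending): 22, 23, 25, 25, 38, 39
The 2 values of 25 share dense rank 3.
Remaining distinct values take the next consecutive integers.
C has value 22 → rank 1.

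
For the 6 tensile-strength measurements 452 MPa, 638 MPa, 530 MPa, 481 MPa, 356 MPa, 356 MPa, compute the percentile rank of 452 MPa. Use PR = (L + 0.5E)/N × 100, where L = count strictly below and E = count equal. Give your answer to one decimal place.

41.7

N = 6.
Strictly below 452: 2. Equal to 452: 1.
PR = (2 + 0.5·1)/6 × 100 = 41.7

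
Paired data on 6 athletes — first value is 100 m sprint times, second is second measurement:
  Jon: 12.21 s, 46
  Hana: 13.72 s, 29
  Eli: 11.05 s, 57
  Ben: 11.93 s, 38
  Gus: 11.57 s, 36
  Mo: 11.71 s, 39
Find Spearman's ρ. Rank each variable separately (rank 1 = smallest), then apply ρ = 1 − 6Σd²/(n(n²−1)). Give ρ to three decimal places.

Ranks of variable 1: 5, 6, 1, 4, 2, 3
Ranks of variable 2: 5, 1, 6, 3, 2, 4
d = r₁ − r₂: 0, 5, -5, 1, 0, -1
d²: 0, 25, 25, 1, 0, 1; Σd² = 52
ρ = 1 − 6·52/(6·35) = 1 − 312/210 = -0.486

-0.486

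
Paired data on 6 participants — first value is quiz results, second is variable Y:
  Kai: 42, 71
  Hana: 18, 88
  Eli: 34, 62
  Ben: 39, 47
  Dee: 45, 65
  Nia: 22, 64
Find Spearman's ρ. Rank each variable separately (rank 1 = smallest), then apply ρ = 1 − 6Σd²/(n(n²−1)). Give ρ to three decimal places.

Ranks of variable 1: 5, 1, 3, 4, 6, 2
Ranks of variable 2: 5, 6, 2, 1, 4, 3
d = r₁ − r₂: 0, -5, 1, 3, 2, -1
d²: 0, 25, 1, 9, 4, 1; Σd² = 40
ρ = 1 − 6·40/(6·35) = 1 − 240/210 = -0.143

-0.143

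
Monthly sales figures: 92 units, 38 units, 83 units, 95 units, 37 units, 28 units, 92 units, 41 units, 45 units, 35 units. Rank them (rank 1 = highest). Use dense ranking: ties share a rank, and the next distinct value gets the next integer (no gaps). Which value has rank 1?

Sorted (descending): 95, 92, 92, 83, 45, 41, 38, 37, 35, 28
The 2 values of 92 share dense rank 2.
Remaining distinct values take the next consecutive integers.
Rank 1 → value 95.

95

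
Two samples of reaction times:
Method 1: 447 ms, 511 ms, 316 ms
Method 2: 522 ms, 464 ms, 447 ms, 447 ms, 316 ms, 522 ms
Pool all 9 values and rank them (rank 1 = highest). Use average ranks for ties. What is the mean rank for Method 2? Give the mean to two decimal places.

4.58

Sorted (descending): 522, 522, 511, 464, 447, 447, 447, 316, 316
The 2 values of 522 occupy positions 1–2 → average rank (1+2)/2 = 1.5.
The 3 values of 447 occupy positions 5–7 → average rank 6.
The 2 values of 316 occupy positions 8–9 → average rank (8+9)/2 = 8.5.
Method 2 values → pooled ranks: 522→1.5, 464→4, 447→6, 447→6, 316→8.5, 522→1.5
Mean rank = (1.5 + 4 + 6 + 6 + 8.5 + 1.5) / 6 = 4.58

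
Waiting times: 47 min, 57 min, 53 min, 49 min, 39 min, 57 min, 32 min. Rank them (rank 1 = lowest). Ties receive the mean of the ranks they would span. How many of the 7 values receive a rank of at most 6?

5

Sorted (ascending): 32, 39, 47, 49, 53, 57, 57
The 2 values of 57 occupy positions 6–7 → average rank (6+7)/2 = 6.5.
Ranks ≤ 6: {1, 2, 3, 4, 5} → 5 values.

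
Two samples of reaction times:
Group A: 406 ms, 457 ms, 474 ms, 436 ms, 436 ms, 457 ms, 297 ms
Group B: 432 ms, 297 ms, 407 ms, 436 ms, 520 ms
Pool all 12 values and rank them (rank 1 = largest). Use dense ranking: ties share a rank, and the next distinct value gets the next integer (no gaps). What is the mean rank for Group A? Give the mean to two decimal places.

Sorted (descending): 520, 474, 457, 457, 436, 436, 436, 432, 407, 406, 297, 297
The 2 values of 457 share dense rank 3.
The 3 values of 436 share dense rank 4.
The 2 values of 297 share dense rank 8.
Remaining distinct values take the next consecutive integers.
Group A values → pooled ranks: 406→7, 457→3, 474→2, 436→4, 436→4, 457→3, 297→8
Mean rank = (7 + 3 + 2 + 4 + 4 + 3 + 8) / 7 = 4.43

4.43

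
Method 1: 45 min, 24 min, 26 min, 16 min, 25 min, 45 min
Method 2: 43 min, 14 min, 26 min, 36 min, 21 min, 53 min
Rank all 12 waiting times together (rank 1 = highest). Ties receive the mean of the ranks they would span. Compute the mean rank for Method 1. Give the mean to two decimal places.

6.58

Sorted (descending): 53, 45, 45, 43, 36, 26, 26, 25, 24, 21, 16, 14
The 2 values of 45 occupy positions 2–3 → average rank (2+3)/2 = 2.5.
The 2 values of 26 occupy positions 6–7 → average rank (6+7)/2 = 6.5.
Method 1 values → pooled ranks: 45→2.5, 24→9, 26→6.5, 16→11, 25→8, 45→2.5
Mean rank = (2.5 + 9 + 6.5 + 11 + 8 + 2.5) / 6 = 6.58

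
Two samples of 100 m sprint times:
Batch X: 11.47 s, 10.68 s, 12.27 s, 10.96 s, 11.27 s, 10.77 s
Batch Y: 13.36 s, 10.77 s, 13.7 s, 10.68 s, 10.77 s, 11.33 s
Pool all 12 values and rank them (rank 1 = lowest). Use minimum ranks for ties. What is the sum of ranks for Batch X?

36

Sorted (ascending): 10.68, 10.68, 10.77, 10.77, 10.77, 10.96, 11.27, 11.33, 11.47, 12.27, 13.36, 13.7
The 2 values of 10.68 occupy positions 1–2 → each gets rank 1.
The 3 values of 10.77 occupy positions 3–5 → each gets rank 3.
Batch X values → pooled ranks: 11.47→9, 10.68→1, 12.27→10, 10.96→6, 11.27→7, 10.77→3
Rank sum = 9 + 1 + 10 + 6 + 7 + 3 = 36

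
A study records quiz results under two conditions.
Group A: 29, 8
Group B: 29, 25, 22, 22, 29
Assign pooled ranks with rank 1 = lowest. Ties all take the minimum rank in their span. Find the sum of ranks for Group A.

6

Sorted (ascending): 8, 22, 22, 25, 29, 29, 29
The 2 values of 22 occupy positions 2–3 → each gets rank 2.
The 3 values of 29 occupy positions 5–7 → each gets rank 5.
Group A values → pooled ranks: 29→5, 8→1
Rank sum = 5 + 1 = 6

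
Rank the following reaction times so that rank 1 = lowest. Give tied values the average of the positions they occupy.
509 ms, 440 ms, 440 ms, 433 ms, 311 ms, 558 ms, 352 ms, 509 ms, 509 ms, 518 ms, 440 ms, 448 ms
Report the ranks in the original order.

9, 5, 5, 3, 1, 12, 2, 9, 9, 11, 5, 7

Sorted (ascending): 311, 352, 433, 440, 440, 440, 448, 509, 509, 509, 518, 558
The 3 values of 440 occupy positions 4–6 → average rank 5.
The 3 values of 509 occupy positions 8–10 → average rank 9.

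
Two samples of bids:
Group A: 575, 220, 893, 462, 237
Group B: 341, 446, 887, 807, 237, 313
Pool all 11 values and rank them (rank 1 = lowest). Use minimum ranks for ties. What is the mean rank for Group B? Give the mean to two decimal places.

Sorted (ascending): 220, 237, 237, 313, 341, 446, 462, 575, 807, 887, 893
The 2 values of 237 occupy positions 2–3 → each gets rank 2.
Group B values → pooled ranks: 341→5, 446→6, 887→10, 807→9, 237→2, 313→4
Mean rank = (5 + 6 + 10 + 9 + 2 + 4) / 6 = 6.00

6.00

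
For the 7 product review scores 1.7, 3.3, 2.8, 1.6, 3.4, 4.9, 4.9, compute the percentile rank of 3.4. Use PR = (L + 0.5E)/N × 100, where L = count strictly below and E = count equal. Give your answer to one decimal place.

N = 7.
Strictly below 3.4: 4. Equal to 3.4: 1.
PR = (4 + 0.5·1)/7 × 100 = 64.3

64.3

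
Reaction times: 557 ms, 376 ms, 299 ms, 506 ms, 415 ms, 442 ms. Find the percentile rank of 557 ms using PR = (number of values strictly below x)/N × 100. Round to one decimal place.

N = 6.
Strictly below 557: 5. Equal to 557: 1.
PR = 5/6 × 100 = 83.3

83.3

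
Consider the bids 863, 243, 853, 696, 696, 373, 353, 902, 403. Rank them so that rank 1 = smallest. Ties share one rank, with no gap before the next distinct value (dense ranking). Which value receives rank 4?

Sorted (ascending): 243, 353, 373, 403, 696, 696, 853, 863, 902
The 2 values of 696 share dense rank 5.
Remaining distinct values take the next consecutive integers.
Rank 4 → value 403.

403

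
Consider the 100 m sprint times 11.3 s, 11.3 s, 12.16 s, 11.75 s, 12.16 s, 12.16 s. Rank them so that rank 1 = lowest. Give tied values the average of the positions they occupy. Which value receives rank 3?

11.75

Sorted (ascending): 11.3, 11.3, 11.75, 12.16, 12.16, 12.16
The 2 values of 11.3 occupy positions 1–2 → average rank (1+2)/2 = 1.5.
The 3 values of 12.16 occupy positions 4–6 → average rank 5.
Rank 3 → value 11.75.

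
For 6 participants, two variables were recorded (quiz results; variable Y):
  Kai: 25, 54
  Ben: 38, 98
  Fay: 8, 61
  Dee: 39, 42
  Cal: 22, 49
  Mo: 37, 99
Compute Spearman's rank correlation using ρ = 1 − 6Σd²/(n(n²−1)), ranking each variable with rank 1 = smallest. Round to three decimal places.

-0.086

Ranks of variable 1: 3, 5, 1, 6, 2, 4
Ranks of variable 2: 3, 5, 4, 1, 2, 6
d = r₁ − r₂: 0, 0, -3, 5, 0, -2
d²: 0, 0, 9, 25, 0, 4; Σd² = 38
ρ = 1 − 6·38/(6·35) = 1 − 228/210 = -0.086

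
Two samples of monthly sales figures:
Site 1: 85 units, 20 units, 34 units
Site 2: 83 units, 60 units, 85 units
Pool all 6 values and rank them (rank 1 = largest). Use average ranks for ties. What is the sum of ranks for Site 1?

12.5

Sorted (descending): 85, 85, 83, 60, 34, 20
The 2 values of 85 occupy positions 1–2 → average rank (1+2)/2 = 1.5.
Site 1 values → pooled ranks: 85→1.5, 20→6, 34→5
Rank sum = 1.5 + 6 + 5 = 12.5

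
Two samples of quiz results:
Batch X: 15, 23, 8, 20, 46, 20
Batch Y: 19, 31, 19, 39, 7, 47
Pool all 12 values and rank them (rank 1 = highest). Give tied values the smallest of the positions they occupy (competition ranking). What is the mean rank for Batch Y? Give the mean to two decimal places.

Sorted (descending): 47, 46, 39, 31, 23, 20, 20, 19, 19, 15, 8, 7
The 2 values of 20 occupy positions 6–7 → each gets rank 6.
The 2 values of 19 occupy positions 8–9 → each gets rank 8.
Batch Y values → pooled ranks: 19→8, 31→4, 19→8, 39→3, 7→12, 47→1
Mean rank = (8 + 4 + 8 + 3 + 12 + 1) / 6 = 6.00

6.00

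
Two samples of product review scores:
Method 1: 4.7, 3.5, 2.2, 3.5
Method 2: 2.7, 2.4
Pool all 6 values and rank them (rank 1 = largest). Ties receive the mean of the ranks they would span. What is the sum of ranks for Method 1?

Sorted (descending): 4.7, 3.5, 3.5, 2.7, 2.4, 2.2
The 2 values of 3.5 occupy positions 2–3 → average rank (2+3)/2 = 2.5.
Method 1 values → pooled ranks: 4.7→1, 3.5→2.5, 2.2→6, 3.5→2.5
Rank sum = 1 + 2.5 + 6 + 2.5 = 12

12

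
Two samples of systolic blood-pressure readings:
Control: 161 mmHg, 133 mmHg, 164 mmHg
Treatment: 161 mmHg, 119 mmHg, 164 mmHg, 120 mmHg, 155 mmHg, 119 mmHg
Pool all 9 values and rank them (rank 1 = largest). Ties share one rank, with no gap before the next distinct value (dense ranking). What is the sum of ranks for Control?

7

Sorted (descending): 164, 164, 161, 161, 155, 133, 120, 119, 119
The 2 values of 164 share dense rank 1.
The 2 values of 161 share dense rank 2.
The 2 values of 119 share dense rank 6.
Remaining distinct values take the next consecutive integers.
Control values → pooled ranks: 161→2, 133→4, 164→1
Rank sum = 2 + 4 + 1 = 7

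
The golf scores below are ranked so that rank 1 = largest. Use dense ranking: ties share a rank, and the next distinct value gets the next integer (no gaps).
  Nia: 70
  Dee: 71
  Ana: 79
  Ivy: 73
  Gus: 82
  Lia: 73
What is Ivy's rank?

3

Sorted (descending): 82, 79, 73, 73, 71, 70
The 2 values of 73 share dense rank 3.
Remaining distinct values take the next consecutive integers.
Ivy has value 73 → rank 3.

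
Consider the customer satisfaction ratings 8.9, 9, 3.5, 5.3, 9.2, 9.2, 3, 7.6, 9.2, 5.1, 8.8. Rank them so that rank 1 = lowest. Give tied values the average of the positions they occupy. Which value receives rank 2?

3.5

Sorted (ascending): 3, 3.5, 5.1, 5.3, 7.6, 8.8, 8.9, 9, 9.2, 9.2, 9.2
The 3 values of 9.2 occupy positions 9–11 → average rank 10.
Rank 2 → value 3.5.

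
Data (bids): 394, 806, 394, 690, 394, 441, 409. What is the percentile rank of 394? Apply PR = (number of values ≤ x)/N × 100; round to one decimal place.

N = 7.
Strictly below 394: 0. Equal to 394: 3.
PR = 3/7 × 100 = 42.9

42.9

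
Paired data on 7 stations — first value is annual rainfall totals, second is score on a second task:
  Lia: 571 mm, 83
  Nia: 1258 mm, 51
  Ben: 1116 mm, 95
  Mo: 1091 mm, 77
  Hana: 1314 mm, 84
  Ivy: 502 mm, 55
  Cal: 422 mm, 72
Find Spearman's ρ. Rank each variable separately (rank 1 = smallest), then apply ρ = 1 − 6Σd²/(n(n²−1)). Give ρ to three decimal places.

0.321

Ranks of variable 1: 3, 6, 5, 4, 7, 2, 1
Ranks of variable 2: 5, 1, 7, 4, 6, 2, 3
d = r₁ − r₂: -2, 5, -2, 0, 1, 0, -2
d²: 4, 25, 4, 0, 1, 0, 4; Σd² = 38
ρ = 1 − 6·38/(7·48) = 1 − 228/336 = 0.321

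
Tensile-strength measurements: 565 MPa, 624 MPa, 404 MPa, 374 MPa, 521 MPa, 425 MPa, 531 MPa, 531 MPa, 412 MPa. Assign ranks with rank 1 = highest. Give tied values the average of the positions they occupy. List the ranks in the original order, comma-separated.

2, 1, 8, 9, 5, 6, 3.5, 3.5, 7

Sorted (descending): 624, 565, 531, 531, 521, 425, 412, 404, 374
The 2 values of 531 occupy positions 3–4 → average rank (3+4)/2 = 3.5.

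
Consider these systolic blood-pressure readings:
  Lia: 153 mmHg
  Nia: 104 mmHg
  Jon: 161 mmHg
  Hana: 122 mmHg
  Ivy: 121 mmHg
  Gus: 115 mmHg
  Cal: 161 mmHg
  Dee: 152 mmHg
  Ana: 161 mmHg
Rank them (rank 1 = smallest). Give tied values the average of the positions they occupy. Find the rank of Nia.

1

Sorted (ascending): 104, 115, 121, 122, 152, 153, 161, 161, 161
The 3 values of 161 occupy positions 7–9 → average rank 8.
Nia has value 104 mmHg → rank 1.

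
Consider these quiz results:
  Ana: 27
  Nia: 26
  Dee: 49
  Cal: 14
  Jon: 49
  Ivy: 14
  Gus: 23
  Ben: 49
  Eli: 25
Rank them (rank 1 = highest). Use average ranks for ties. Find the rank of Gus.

Sorted (descending): 49, 49, 49, 27, 26, 25, 23, 14, 14
The 3 values of 49 occupy positions 1–3 → average rank 2.
The 2 values of 14 occupy positions 8–9 → average rank (8+9)/2 = 8.5.
Gus has value 23 → rank 7.

7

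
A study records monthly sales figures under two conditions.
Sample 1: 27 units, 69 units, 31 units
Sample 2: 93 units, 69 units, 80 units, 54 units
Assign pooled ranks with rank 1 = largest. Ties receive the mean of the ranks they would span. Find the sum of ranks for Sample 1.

Sorted (descending): 93, 80, 69, 69, 54, 31, 27
The 2 values of 69 occupy positions 3–4 → average rank (3+4)/2 = 3.5.
Sample 1 values → pooled ranks: 27→7, 69→3.5, 31→6
Rank sum = 7 + 3.5 + 6 = 16.5

16.5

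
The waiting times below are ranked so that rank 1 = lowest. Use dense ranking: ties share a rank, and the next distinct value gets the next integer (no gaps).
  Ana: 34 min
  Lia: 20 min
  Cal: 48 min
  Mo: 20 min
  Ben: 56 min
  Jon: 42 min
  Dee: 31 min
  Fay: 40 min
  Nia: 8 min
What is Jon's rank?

Sorted (ascending): 8, 20, 20, 31, 34, 40, 42, 48, 56
The 2 values of 20 share dense rank 2.
Remaining distinct values take the next consecutive integers.
Jon has value 42 min → rank 6.

6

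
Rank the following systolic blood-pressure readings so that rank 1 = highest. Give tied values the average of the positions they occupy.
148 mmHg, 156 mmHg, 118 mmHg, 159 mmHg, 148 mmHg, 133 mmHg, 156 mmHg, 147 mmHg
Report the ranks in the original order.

4.5, 2.5, 8, 1, 4.5, 7, 2.5, 6

Sorted (descending): 159, 156, 156, 148, 148, 147, 133, 118
The 2 values of 156 occupy positions 2–3 → average rank (2+3)/2 = 2.5.
The 2 values of 148 occupy positions 4–5 → average rank (4+5)/2 = 4.5.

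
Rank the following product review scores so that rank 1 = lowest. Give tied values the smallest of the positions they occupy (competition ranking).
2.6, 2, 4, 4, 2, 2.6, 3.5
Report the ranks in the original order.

3, 1, 6, 6, 1, 3, 5

Sorted (ascending): 2, 2, 2.6, 2.6, 3.5, 4, 4
The 2 values of 2 occupy positions 1–2 → each gets rank 1.
The 2 values of 2.6 occupy positions 3–4 → each gets rank 3.
The 2 values of 4 occupy positions 6–7 → each gets rank 6.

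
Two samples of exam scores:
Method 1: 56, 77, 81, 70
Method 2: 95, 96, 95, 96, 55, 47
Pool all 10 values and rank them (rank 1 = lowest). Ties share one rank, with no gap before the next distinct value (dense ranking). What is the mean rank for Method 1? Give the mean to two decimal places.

Sorted (ascending): 47, 55, 56, 70, 77, 81, 95, 95, 96, 96
The 2 values of 95 share dense rank 7.
The 2 values of 96 share dense rank 8.
Remaining distinct values take the next consecutive integers.
Method 1 values → pooled ranks: 56→3, 77→5, 81→6, 70→4
Mean rank = (3 + 5 + 6 + 4) / 4 = 4.50

4.50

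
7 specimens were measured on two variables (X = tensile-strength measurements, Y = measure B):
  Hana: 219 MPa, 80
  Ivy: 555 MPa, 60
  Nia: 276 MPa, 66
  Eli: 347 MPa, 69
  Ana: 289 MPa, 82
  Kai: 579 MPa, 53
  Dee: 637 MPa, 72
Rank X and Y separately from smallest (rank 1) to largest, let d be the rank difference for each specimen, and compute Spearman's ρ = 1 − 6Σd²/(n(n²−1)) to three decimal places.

-0.429

Ranks of variable 1: 1, 5, 2, 4, 3, 6, 7
Ranks of variable 2: 6, 2, 3, 4, 7, 1, 5
d = r₁ − r₂: -5, 3, -1, 0, -4, 5, 2
d²: 25, 9, 1, 0, 16, 25, 4; Σd² = 80
ρ = 1 − 6·80/(7·48) = 1 − 480/336 = -0.429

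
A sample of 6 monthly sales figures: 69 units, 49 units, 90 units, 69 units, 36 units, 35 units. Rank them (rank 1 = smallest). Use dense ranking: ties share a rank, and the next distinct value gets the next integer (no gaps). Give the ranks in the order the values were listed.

4, 3, 5, 4, 2, 1

Sorted (ascending): 35, 36, 49, 69, 69, 90
The 2 values of 69 share dense rank 4.
Remaining distinct values take the next consecutive integers.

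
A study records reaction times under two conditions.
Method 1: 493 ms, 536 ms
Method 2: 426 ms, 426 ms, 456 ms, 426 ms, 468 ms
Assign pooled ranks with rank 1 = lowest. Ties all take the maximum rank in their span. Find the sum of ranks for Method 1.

13

Sorted (ascending): 426, 426, 426, 456, 468, 493, 536
The 3 values of 426 occupy positions 1–3 → each gets rank 3.
Method 1 values → pooled ranks: 493→6, 536→7
Rank sum = 6 + 7 = 13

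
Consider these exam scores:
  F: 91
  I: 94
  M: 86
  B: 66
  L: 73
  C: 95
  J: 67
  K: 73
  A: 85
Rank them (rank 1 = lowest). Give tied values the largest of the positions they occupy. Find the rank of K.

Sorted (ascending): 66, 67, 73, 73, 85, 86, 91, 94, 95
The 2 values of 73 occupy positions 3–4 → each gets rank 4.
K has value 73 → rank 4.

4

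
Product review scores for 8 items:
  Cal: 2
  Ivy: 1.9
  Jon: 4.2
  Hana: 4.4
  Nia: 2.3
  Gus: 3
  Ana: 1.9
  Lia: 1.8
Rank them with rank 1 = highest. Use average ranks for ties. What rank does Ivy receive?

Sorted (descending): 4.4, 4.2, 3, 2.3, 2, 1.9, 1.9, 1.8
The 2 values of 1.9 occupy positions 6–7 → average rank (6+7)/2 = 6.5.
Ivy has value 1.9 → rank 6.5.

6.5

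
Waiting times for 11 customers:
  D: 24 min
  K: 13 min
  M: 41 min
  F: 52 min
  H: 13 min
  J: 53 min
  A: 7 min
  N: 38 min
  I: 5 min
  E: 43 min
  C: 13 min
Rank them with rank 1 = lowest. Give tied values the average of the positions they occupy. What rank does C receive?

4

Sorted (ascending): 5, 7, 13, 13, 13, 24, 38, 41, 43, 52, 53
The 3 values of 13 occupy positions 3–5 → average rank 4.
C has value 13 min → rank 4.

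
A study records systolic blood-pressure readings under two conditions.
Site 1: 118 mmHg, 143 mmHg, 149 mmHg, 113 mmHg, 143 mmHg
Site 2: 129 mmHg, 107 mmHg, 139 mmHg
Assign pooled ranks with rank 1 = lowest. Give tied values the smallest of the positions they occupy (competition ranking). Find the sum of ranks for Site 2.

Sorted (ascending): 107, 113, 118, 129, 139, 143, 143, 149
The 2 values of 143 occupy positions 6–7 → each gets rank 6.
Site 2 values → pooled ranks: 129→4, 107→1, 139→5
Rank sum = 4 + 1 + 5 = 10

10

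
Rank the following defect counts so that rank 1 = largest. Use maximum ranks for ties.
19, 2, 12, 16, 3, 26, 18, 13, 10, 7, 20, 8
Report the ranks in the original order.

3, 12, 7, 5, 11, 1, 4, 6, 8, 10, 2, 9

Sorted (descending): 26, 20, 19, 18, 16, 13, 12, 10, 8, 7, 3, 2
No ties — each value takes its position as its rank.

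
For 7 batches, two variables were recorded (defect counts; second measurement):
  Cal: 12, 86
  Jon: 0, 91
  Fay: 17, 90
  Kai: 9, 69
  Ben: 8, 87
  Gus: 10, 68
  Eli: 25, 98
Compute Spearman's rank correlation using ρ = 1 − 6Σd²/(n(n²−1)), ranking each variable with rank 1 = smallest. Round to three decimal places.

0.214

Ranks of variable 1: 5, 1, 6, 3, 2, 4, 7
Ranks of variable 2: 3, 6, 5, 2, 4, 1, 7
d = r₁ − r₂: 2, -5, 1, 1, -2, 3, 0
d²: 4, 25, 1, 1, 4, 9, 0; Σd² = 44
ρ = 1 − 6·44/(7·48) = 1 − 264/336 = 0.214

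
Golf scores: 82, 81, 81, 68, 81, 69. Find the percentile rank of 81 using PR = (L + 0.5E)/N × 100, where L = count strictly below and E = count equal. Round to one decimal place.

58.3

N = 6.
Strictly below 81: 2. Equal to 81: 3.
PR = (2 + 0.5·3)/6 × 100 = 58.3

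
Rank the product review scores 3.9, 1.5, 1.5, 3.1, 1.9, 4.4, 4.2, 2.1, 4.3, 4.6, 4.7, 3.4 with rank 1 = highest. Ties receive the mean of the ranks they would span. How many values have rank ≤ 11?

10

Sorted (descending): 4.7, 4.6, 4.4, 4.3, 4.2, 3.9, 3.4, 3.1, 2.1, 1.9, 1.5, 1.5
The 2 values of 1.5 occupy positions 11–12 → average rank (11+12)/2 = 11.5.
Ranks ≤ 11: {1, 2, 3, 4, 5, 6, 7, 8, 9, 10} → 10 values.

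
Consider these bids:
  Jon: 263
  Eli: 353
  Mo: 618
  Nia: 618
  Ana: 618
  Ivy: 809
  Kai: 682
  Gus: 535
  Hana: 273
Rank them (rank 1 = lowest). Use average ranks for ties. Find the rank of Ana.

6

Sorted (ascending): 263, 273, 353, 535, 618, 618, 618, 682, 809
The 3 values of 618 occupy positions 5–7 → average rank 6.
Ana has value 618 → rank 6.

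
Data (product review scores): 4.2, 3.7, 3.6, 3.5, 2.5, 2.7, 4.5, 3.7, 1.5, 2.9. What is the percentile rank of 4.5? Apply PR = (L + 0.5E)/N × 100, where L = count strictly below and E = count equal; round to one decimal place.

N = 10.
Strictly below 4.5: 9. Equal to 4.5: 1.
PR = (9 + 0.5·1)/10 × 100 = 95.0

95.0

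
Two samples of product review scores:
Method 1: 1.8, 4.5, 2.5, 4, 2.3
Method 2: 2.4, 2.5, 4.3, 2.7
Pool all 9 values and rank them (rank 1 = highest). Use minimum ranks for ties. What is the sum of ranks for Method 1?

Sorted (descending): 4.5, 4.3, 4, 2.7, 2.5, 2.5, 2.4, 2.3, 1.8
The 2 values of 2.5 occupy positions 5–6 → each gets rank 5.
Method 1 values → pooled ranks: 1.8→9, 4.5→1, 2.5→5, 4→3, 2.3→8
Rank sum = 9 + 1 + 5 + 3 + 8 = 26

26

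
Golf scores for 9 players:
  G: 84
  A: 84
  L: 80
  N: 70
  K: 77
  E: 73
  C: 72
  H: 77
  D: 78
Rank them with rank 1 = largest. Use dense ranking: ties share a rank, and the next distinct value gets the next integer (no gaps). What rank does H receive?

4

Sorted (descending): 84, 84, 80, 78, 77, 77, 73, 72, 70
The 2 values of 84 share dense rank 1.
The 2 values of 77 share dense rank 4.
Remaining distinct values take the next consecutive integers.
H has value 77 → rank 4.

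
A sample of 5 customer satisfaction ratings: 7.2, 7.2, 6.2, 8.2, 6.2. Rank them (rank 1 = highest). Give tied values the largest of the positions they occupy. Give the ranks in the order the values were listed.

3, 3, 5, 1, 5

Sorted (descending): 8.2, 7.2, 7.2, 6.2, 6.2
The 2 values of 7.2 occupy positions 2–3 → each gets rank 3.
The 2 values of 6.2 occupy positions 4–5 → each gets rank 5.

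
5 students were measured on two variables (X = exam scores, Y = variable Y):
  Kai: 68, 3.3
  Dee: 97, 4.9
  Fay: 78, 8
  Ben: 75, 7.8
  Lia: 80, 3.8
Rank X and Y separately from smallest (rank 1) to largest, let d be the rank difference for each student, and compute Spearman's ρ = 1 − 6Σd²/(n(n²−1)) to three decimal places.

Ranks of variable 1: 1, 5, 3, 2, 4
Ranks of variable 2: 1, 3, 5, 4, 2
d = r₁ − r₂: 0, 2, -2, -2, 2
d²: 0, 4, 4, 4, 4; Σd² = 16
ρ = 1 − 6·16/(5·24) = 1 − 96/120 = 0.200

0.200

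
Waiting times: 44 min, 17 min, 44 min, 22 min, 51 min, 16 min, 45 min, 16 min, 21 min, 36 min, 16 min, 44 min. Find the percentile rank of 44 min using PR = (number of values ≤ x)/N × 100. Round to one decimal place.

83.3

N = 12.
Strictly below 44: 7. Equal to 44: 3.
PR = 10/12 × 100 = 83.3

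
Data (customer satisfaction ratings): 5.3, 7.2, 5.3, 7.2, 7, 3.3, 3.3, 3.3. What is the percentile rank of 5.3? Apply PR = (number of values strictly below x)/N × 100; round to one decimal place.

N = 8.
Strictly below 5.3: 3. Equal to 5.3: 2.
PR = 3/8 × 100 = 37.5

37.5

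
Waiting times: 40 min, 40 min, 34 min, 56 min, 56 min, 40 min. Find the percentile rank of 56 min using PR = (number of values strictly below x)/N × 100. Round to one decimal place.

N = 6.
Strictly below 56: 4. Equal to 56: 2.
PR = 4/6 × 100 = 66.7

66.7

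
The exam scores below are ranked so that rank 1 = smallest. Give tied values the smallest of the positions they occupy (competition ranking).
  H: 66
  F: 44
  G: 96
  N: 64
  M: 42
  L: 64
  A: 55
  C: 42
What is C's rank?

Sorted (ascending): 42, 42, 44, 55, 64, 64, 66, 96
The 2 values of 42 occupy positions 1–2 → each gets rank 1.
The 2 values of 64 occupy positions 5–6 → each gets rank 5.
C has value 42 → rank 1.

1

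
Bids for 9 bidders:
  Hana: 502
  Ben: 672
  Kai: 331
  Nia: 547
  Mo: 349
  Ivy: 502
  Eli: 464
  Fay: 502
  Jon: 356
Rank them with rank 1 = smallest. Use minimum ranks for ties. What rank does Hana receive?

5

Sorted (ascending): 331, 349, 356, 464, 502, 502, 502, 547, 672
The 3 values of 502 occupy positions 5–7 → each gets rank 5.
Hana has value 502 → rank 5.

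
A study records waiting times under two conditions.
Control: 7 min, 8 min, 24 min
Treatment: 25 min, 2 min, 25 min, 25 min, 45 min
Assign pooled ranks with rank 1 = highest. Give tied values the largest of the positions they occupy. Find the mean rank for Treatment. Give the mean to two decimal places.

4.20

Sorted (descending): 45, 25, 25, 25, 24, 8, 7, 2
The 3 values of 25 occupy positions 2–4 → each gets rank 4.
Treatment values → pooled ranks: 25→4, 2→8, 25→4, 25→4, 45→1
Mean rank = (4 + 8 + 4 + 4 + 1) / 5 = 4.20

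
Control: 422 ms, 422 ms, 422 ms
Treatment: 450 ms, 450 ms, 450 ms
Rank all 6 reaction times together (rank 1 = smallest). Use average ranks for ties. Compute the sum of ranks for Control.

6

Sorted (ascending): 422, 422, 422, 450, 450, 450
The 3 values of 422 occupy positions 1–3 → average rank 2.
The 3 values of 450 occupy positions 4–6 → average rank 5.
Control values → pooled ranks: 422→2, 422→2, 422→2
Rank sum = 2 + 2 + 2 = 6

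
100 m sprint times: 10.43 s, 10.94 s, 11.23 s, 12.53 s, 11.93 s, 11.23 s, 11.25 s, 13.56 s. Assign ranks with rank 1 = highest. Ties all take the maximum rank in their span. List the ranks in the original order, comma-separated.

8, 7, 6, 2, 3, 6, 4, 1

Sorted (descending): 13.56, 12.53, 11.93, 11.25, 11.23, 11.23, 10.94, 10.43
The 2 values of 11.23 occupy positions 5–6 → each gets rank 6.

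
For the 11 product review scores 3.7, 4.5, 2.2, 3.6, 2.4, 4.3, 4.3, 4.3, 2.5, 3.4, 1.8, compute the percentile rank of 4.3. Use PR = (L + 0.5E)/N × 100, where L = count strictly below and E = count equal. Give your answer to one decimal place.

N = 11.
Strictly below 4.3: 7. Equal to 4.3: 3.
PR = (7 + 0.5·3)/11 × 100 = 77.3

77.3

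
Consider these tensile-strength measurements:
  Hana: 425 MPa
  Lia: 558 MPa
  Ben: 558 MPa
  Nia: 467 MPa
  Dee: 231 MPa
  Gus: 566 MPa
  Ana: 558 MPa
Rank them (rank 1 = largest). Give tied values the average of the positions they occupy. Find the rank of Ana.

Sorted (descending): 566, 558, 558, 558, 467, 425, 231
The 3 values of 558 occupy positions 2–4 → average rank 3.
Ana has value 558 MPa → rank 3.

3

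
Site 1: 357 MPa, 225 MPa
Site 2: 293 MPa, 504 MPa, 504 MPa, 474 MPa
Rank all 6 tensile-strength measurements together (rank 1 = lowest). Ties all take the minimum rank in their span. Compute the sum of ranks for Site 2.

Sorted (ascending): 225, 293, 357, 474, 504, 504
The 2 values of 504 occupy positions 5–6 → each gets rank 5.
Site 2 values → pooled ranks: 293→2, 504→5, 504→5, 474→4
Rank sum = 2 + 5 + 5 + 4 = 16

16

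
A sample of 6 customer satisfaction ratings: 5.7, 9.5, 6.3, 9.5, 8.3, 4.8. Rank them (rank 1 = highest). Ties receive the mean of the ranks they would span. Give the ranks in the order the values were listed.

Sorted (descending): 9.5, 9.5, 8.3, 6.3, 5.7, 4.8
The 2 values of 9.5 occupy positions 1–2 → average rank (1+2)/2 = 1.5.

5, 1.5, 4, 1.5, 3, 6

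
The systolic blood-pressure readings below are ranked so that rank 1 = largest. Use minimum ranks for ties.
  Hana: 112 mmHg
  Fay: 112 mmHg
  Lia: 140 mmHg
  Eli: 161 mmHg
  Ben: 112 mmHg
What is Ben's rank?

Sorted (descending): 161, 140, 112, 112, 112
The 3 values of 112 occupy positions 3–5 → each gets rank 3.
Ben has value 112 mmHg → rank 3.

3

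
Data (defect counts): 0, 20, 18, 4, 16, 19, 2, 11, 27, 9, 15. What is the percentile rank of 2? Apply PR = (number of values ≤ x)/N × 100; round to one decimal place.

18.2

N = 11.
Strictly below 2: 1. Equal to 2: 1.
PR = 2/11 × 100 = 18.2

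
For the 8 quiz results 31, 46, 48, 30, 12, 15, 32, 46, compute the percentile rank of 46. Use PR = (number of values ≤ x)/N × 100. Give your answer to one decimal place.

87.5

N = 8.
Strictly below 46: 5. Equal to 46: 2.
PR = 7/8 × 100 = 87.5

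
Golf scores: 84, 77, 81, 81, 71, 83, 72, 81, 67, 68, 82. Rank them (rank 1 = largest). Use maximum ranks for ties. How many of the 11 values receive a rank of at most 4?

3

Sorted (descending): 84, 83, 82, 81, 81, 81, 77, 72, 71, 68, 67
The 3 values of 81 occupy positions 4–6 → each gets rank 6.
Ranks ≤ 4: {1, 2, 3} → 3 values.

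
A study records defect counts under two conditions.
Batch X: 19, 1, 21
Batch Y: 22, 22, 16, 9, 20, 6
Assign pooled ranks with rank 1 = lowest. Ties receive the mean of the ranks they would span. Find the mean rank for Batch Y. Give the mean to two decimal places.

Sorted (ascending): 1, 6, 9, 16, 19, 20, 21, 22, 22
The 2 values of 22 occupy positions 8–9 → average rank (8+9)/2 = 8.5.
Batch Y values → pooled ranks: 22→8.5, 22→8.5, 16→4, 9→3, 20→6, 6→2
Mean rank = (8.5 + 8.5 + 4 + 3 + 6 + 2) / 6 = 5.33

5.33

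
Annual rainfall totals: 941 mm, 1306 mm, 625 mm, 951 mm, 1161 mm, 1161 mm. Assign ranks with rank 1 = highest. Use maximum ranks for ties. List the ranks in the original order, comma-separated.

Sorted (descending): 1306, 1161, 1161, 951, 941, 625
The 2 values of 1161 occupy positions 2–3 → each gets rank 3.

5, 1, 6, 4, 3, 3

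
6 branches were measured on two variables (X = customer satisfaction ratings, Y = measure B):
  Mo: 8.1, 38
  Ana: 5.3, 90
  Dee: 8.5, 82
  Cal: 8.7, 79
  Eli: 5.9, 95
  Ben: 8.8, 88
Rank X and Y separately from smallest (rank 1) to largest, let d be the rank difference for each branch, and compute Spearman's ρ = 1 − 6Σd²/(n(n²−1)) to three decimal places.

Ranks of variable 1: 3, 1, 4, 5, 2, 6
Ranks of variable 2: 1, 5, 3, 2, 6, 4
d = r₁ − r₂: 2, -4, 1, 3, -4, 2
d²: 4, 16, 1, 9, 16, 4; Σd² = 50
ρ = 1 − 6·50/(6·35) = 1 − 300/210 = -0.429

-0.429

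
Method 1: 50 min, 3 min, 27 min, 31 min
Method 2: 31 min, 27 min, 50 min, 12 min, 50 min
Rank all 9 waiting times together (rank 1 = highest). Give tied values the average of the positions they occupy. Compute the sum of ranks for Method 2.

Sorted (descending): 50, 50, 50, 31, 31, 27, 27, 12, 3
The 3 values of 50 occupy positions 1–3 → average rank 2.
The 2 values of 31 occupy positions 4–5 → average rank (4+5)/2 = 4.5.
The 2 values of 27 occupy positions 6–7 → average rank (6+7)/2 = 6.5.
Method 2 values → pooled ranks: 31→4.5, 27→6.5, 50→2, 12→8, 50→2
Rank sum = 4.5 + 6.5 + 2 + 8 + 2 = 23

23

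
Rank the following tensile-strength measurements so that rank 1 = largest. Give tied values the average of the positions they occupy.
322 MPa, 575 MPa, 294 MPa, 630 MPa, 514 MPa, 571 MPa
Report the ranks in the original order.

5, 2, 6, 1, 4, 3

Sorted (descending): 630, 575, 571, 514, 322, 294
No ties — each value takes its position as its rank.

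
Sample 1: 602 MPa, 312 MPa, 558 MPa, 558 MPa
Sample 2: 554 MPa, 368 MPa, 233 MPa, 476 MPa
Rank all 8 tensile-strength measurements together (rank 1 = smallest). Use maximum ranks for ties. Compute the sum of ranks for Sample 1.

Sorted (ascending): 233, 312, 368, 476, 554, 558, 558, 602
The 2 values of 558 occupy positions 6–7 → each gets rank 7.
Sample 1 values → pooled ranks: 602→8, 312→2, 558→7, 558→7
Rank sum = 8 + 2 + 7 + 7 = 24

24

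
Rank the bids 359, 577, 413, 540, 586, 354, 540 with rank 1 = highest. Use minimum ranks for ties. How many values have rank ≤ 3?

4

Sorted (descending): 586, 577, 540, 540, 413, 359, 354
The 2 values of 540 occupy positions 3–4 → each gets rank 3.
Ranks ≤ 3: {1, 2, 3, 3} → 4 values.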